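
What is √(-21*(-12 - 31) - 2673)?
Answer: I*√1770 ≈ 42.071*I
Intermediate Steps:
√(-21*(-12 - 31) - 2673) = √(-21*(-43) - 2673) = √(903 - 2673) = √(-1770) = I*√1770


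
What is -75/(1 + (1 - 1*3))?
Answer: 75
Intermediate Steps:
-75/(1 + (1 - 1*3)) = -75/(1 + (1 - 3)) = -75/(1 - 2) = -75/(-1) = -75*(-1) = 75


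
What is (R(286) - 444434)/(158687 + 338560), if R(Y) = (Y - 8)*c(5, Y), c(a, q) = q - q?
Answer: -444434/497247 ≈ -0.89379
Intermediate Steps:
c(a, q) = 0
R(Y) = 0 (R(Y) = (Y - 8)*0 = (-8 + Y)*0 = 0)
(R(286) - 444434)/(158687 + 338560) = (0 - 444434)/(158687 + 338560) = -444434/497247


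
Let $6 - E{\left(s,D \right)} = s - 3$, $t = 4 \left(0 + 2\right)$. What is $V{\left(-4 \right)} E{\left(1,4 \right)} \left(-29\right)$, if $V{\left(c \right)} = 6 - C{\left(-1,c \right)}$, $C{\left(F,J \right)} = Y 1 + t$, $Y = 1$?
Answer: $696$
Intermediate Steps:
$t = 8$ ($t = 4 \cdot 2 = 8$)
$C{\left(F,J \right)} = 9$ ($C{\left(F,J \right)} = 1 \cdot 1 + 8 = 1 + 8 = 9$)
$E{\left(s,D \right)} = 9 - s$ ($E{\left(s,D \right)} = 6 - \left(s - 3\right) = 6 - \left(-3 + s\right) = 9 - s$)
$V{\left(c \right)} = -3$ ($V{\left(c \right)} = 6 - 9 = -3$)
$V{\left(-4 \right)} E{\left(1,4 \right)} \left(-29\right) = - 3 \left(9 - 1\right) \left(-29\right) = \left(-3\right) 8 \left(-29\right) = \left(-24\right) \left(-29\right) = 696$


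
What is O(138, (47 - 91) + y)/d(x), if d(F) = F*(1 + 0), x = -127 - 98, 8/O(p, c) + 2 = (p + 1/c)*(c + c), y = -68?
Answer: 1/869400 ≈ 1.1502e-6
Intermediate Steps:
O(p, c) = 8/(-2 + 2*c*(p + 1/c)) (O(p, c) = 8/(-2 + (p + 1/c)*(c + c)) = 8/(-2 + (p + 1/c)*(2*c)) = 8/(-2 + 2*c*(p + 1/c)))
x = -225
d(F) = F (d(F) = F*1 = F)
O(138, (47 - 91) + y)/d(x) = (4/(((47 - 91) - 68)*138))/(-225) = (4*(1/138)/(-44 - 68))*(-1/225) = (4*(1/138)/(-112))*(-1/225) = (4*(-1/112)*(1/138))*(-1/225) = -1/3864*(-1/225) = 1/869400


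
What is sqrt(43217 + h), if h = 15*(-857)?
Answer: sqrt(30362) ≈ 174.25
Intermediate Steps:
h = -12855
sqrt(43217 + h) = sqrt(43217 - 12855) = sqrt(30362)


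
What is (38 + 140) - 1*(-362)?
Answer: 540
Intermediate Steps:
(38 + 140) - 1*(-362) = 178 + 362 = 540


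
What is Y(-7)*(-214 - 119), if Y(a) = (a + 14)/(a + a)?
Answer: 333/2 ≈ 166.50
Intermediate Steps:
Y(a) = (14 + a)/(2*a) (Y(a) = (14 + a)/((2*a)) = (14 + a)*(1/(2*a)) = (14 + a)/(2*a))
Y(-7)*(-214 - 119) = ((½)*(14 - 7)/(-7))*(-214 - 119) = ((½)*(-⅐)*7)*(-333) = -½*(-333) = 333/2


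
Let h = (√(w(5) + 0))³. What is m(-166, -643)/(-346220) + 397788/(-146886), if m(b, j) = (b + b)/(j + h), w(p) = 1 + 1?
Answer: -2372500811311479/876062028668155 - 166*√2/35785385755 ≈ -2.7081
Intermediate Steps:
w(p) = 2
h = 2*√2 (h = (√(2 + 0))³ = (√2)³ = 2*√2 ≈ 2.8284)
m(b, j) = 2*b/(j + 2*√2) (m(b, j) = (b + b)/(j + 2*√2) = (2*b)/(j + 2*√2) = 2*b/(j + 2*√2))
m(-166, -643)/(-346220) + 397788/(-146886) = (2*(-166)/(-643 + 2*√2))/(-346220) + 397788/(-146886) = -332/(-643 + 2*√2)*(-1/346220) + 397788*(-1/146886) = 83/(86555*(-643 + 2*√2)) - 66298/24481 = -66298/24481 + 83/(86555*(-643 + 2*√2))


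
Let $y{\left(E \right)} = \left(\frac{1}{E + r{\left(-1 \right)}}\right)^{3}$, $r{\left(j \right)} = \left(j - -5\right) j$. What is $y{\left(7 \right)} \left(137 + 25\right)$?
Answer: $6$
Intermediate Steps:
$r{\left(j \right)} = j \left(5 + j\right)$ ($r{\left(j \right)} = \left(j + 5\right) j = \left(5 + j\right) j = j \left(5 + j\right)$)
$y{\left(E \right)} = \frac{1}{\left(-4 + E\right)^{3}}$ ($y{\left(E \right)} = \left(\frac{1}{E - \left(5 - 1\right)}\right)^{3} = \left(\frac{1}{E - 4}\right)^{3} = \left(\frac{1}{-4 + E}\right)^{3} = \frac{1}{\left(-4 + E\right)^{3}}$)
$y{\left(7 \right)} \left(137 + 25\right) = \frac{137 + 25}{\left(-4 + 7\right)^{3}} = \frac{1}{27} \cdot 162 = 6$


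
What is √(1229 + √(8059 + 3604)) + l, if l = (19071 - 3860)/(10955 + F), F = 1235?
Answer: 287/230 + √(1229 + √11663) ≈ 37.813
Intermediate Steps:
l = 287/230 (l = (19071 - 3860)/(10955 + 1235) = 15211/12190 = 15211*(1/12190) = 287/230 ≈ 1.2478)
√(1229 + √(8059 + 3604)) + l = √(1229 + √(8059 + 3604)) + 287/230 = √(1229 + √11663) + 287/230 = 287/230 + √(1229 + √11663)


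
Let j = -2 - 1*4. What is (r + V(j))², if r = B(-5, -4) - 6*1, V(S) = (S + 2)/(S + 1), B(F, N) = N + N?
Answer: 4356/25 ≈ 174.24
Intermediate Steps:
B(F, N) = 2*N
j = -6 (j = -2 - 4 = -6)
V(S) = (2 + S)/(1 + S)
r = -14 (r = 2*(-4) - 6*1 = -8 - 6 = -14)
(r + V(j))² = (-14 + (2 - 6)/(1 - 6))² = (-14 - 4/(-5))² = (-14 - ⅕*(-4))² = (-14 + ⅘)² = (-66/5)² = 4356/25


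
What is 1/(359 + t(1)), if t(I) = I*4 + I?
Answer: 1/364 ≈ 0.0027473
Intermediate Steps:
t(I) = 5*I (t(I) = 4*I + I = 5*I)
1/(359 + t(1)) = 1/(359 + 5*1) = 1/(359 + 5) = 1/364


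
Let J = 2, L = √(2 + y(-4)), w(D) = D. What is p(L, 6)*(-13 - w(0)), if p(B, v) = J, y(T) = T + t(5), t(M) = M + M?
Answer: -26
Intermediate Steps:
t(M) = 2*M
y(T) = 10 + T (y(T) = T + 2*5 = T + 10 = 10 + T)
L = 2*√2 (L = √(2 + (10 - 4)) = √(2 + 6) = √8 = 2*√2 ≈ 2.8284)
p(B, v) = 2
p(L, 6)*(-13 - w(0)) = 2*(-13 - 1*0) = 2*(-13 + 0) = 2*(-13) = -26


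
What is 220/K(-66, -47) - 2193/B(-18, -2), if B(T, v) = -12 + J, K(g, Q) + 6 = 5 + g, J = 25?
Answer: -149791/871 ≈ -171.98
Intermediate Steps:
K(g, Q) = -1 + g (K(g, Q) = -6 + (5 + g) = -1 + g)
B(T, v) = 13 (B(T, v) = -12 + 25 = 13)
220/K(-66, -47) - 2193/B(-18, -2) = 220/(-1 - 66) - 2193/13 = 220/(-67) - 2193*1/13 = 220*(-1/67) - 2193/13 = -220/67 - 2193/13 = -149791/871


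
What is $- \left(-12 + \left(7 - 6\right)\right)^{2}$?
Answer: $-121$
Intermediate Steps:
$- \left(-12 + \left(7 - 6\right)\right)^{2} = - \left(-12 + 1\right)^{2} = - \left(-11\right)^{2} = \left(-1\right) 121 = -121$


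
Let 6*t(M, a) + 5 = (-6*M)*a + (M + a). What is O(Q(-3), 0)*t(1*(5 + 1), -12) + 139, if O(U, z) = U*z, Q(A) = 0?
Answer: 139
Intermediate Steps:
t(M, a) = -5/6 + M/6 + a/6 - M*a (t(M, a) = -5/6 + ((-6*M)*a + (M + a))/6 = -5/6 + (-6*M*a + (M + a))/6 = -5/6 + (M + a - 6*M*a)/6 = -5/6 + (M/6 + a/6 - M*a) = -5/6 + M/6 + a/6 - M*a)
O(Q(-3), 0)*t(1*(5 + 1), -12) + 139 = (0*0)*(-5/6 + (1*(5 + 1))/6 + (1/6)*(-12) - 1*1*(5 + 1)*(-12)) + 139 = 0*(-5/6 + (1*6)/6 - 2 - 1*1*6*(-12)) + 139 = 0*(-5/6 + (1/6)*6 - 2 - 1*6*(-12)) + 139 = 0*(-5/6 + 1 - 2 + 72) + 139 = 0*(421/6) + 139 = 0 + 139 = 139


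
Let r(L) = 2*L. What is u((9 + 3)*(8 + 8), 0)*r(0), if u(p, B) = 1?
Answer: 0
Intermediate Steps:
u((9 + 3)*(8 + 8), 0)*r(0) = 1*(2*0) = 1*0 = 0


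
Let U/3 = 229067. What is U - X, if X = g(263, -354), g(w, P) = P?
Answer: 687555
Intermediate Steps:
X = -354
U = 687201 (U = 3*229067 = 687201)
U - X = 687201 - 1*(-354) = 687201 + 354 = 687555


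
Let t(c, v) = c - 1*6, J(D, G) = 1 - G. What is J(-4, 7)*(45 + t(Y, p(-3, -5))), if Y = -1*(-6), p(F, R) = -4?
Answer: -270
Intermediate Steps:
Y = 6
t(c, v) = -6 + c (t(c, v) = c - 6 = -6 + c)
J(-4, 7)*(45 + t(Y, p(-3, -5))) = (1 - 1*7)*(45 + (-6 + 6)) = (1 - 7)*(45 + 0) = -6*45 = -270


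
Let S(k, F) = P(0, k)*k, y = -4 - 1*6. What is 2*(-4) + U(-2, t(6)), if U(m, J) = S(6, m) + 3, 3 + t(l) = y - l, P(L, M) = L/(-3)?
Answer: -5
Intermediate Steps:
P(L, M) = -L/3 (P(L, M) = L*(-⅓) = -L/3)
y = -10 (y = -4 - 6 = -10)
S(k, F) = 0 (S(k, F) = (-⅓*0)*k = 0*k = 0)
t(l) = -13 - l (t(l) = -3 + (-10 - l) = -13 - l)
U(m, J) = 3 (U(m, J) = 0 + 3 = 3)
2*(-4) + U(-2, t(6)) = 2*(-4) + 3 = -8 + 3 = -5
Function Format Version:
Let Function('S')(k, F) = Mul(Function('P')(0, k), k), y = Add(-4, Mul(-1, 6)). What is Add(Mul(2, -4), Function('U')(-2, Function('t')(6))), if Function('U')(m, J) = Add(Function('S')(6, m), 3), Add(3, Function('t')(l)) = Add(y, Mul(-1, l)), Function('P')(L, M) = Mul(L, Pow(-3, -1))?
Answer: -5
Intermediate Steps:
Function('P')(L, M) = Mul(Rational(-1, 3), L) (Function('P')(L, M) = Mul(L, Rational(-1, 3)) = Mul(Rational(-1, 3), L))
y = -10 (y = Add(-4, -6) = -10)
Function('S')(k, F) = 0 (Function('S')(k, F) = Mul(Mul(Rational(-1, 3), 0), k) = Mul(0, k) = 0)
Function('t')(l) = Add(-13, Mul(-1, l)) (Function('t')(l) = Add(-3, Add(-10, Mul(-1, l))) = Add(-13, Mul(-1, l)))
Function('U')(m, J) = 3 (Function('U')(m, J) = Add(0, 3) = 3)
Add(Mul(2, -4), Function('U')(-2, Function('t')(6))) = Add(Mul(2, -4), 3) = Add(-8, 3) = -5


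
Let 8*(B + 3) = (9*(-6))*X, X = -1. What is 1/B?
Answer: 4/15 ≈ 0.26667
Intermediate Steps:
B = 15/4 (B = -3 + ((9*(-6))*(-1))/8 = -3 + (-54*(-1))/8 = -3 + (⅛)*54 = -3 + 27/4 = 15/4 ≈ 3.7500)
1/B = 1/(15/4) = 4/15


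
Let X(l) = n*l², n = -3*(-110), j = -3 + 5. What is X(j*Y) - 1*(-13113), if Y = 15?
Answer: 310113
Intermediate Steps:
j = 2
n = 330
X(l) = 330*l²
X(j*Y) - 1*(-13113) = 330*(2*15)² - 1*(-13113) = 330*30² + 13113 = 330*900 + 13113 = 297000 + 13113 = 310113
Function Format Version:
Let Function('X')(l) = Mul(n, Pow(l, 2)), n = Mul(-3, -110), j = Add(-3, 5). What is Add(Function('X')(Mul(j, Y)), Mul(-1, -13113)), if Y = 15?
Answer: 310113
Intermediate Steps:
j = 2
n = 330
Function('X')(l) = Mul(330, Pow(l, 2))
Add(Function('X')(Mul(j, Y)), Mul(-1, -13113)) = Add(Mul(330, Pow(Mul(2, 15), 2)), Mul(-1, -13113)) = Add(Mul(330, Pow(30, 2)), 13113) = Add(Mul(330, 900), 13113) = Add(297000, 13113) = 310113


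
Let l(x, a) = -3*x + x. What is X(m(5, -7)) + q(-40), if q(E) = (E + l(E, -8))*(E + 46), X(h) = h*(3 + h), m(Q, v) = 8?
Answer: 328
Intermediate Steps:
l(x, a) = -2*x
q(E) = -E*(46 + E) (q(E) = (E - 2*E)*(E + 46) = (-E)*(46 + E) = -E*(46 + E))
X(m(5, -7)) + q(-40) = 8*(3 + 8) - 40*(-46 - 1*(-40)) = 8*11 - 40*(-46 + 40) = 88 - 40*(-6) = 88 + 240 = 328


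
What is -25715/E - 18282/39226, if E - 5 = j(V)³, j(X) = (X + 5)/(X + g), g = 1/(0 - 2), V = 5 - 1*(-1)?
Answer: -45860648/23179 ≈ -1978.5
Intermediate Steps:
V = 6 (V = 5 + 1 = 6)
g = -½ (g = 1/(-2) = -½ ≈ -0.50000)
j(X) = (5 + X)/(-½ + X) (j(X) = (X + 5)/(X - ½) = (5 + X)/(-½ + X))
E = 13 (E = 5 + (2*(5 + 6)/(-1 + 2*6))³ = 5 + (2*11/(-1 + 12))³ = 5 + (2*11/11)³ = 5 + (2*(1/11)*11)³ = 5 + 2³ = 5 + 8 = 13)
-25715/E - 18282/39226 = -25715/13 - 18282/39226 = -25715*1/13 - 18282*1/39226 = -25715/13 - 831/1783 = -45860648/23179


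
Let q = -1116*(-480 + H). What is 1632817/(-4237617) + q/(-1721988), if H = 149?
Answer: -3922087858/6538643031 ≈ -0.59983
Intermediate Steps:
q = 369396 (q = -1116*(-480 + 149) = -1116*(-331) = 369396)
1632817/(-4237617) + q/(-1721988) = 1632817/(-4237617) + 369396/(-1721988) = 1632817*(-1/4237617) + 369396*(-1/1721988) = -1632817/4237617 - 331/1543 = -3922087858/6538643031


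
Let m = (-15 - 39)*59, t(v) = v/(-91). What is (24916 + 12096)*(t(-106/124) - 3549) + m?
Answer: -370562120636/2821 ≈ -1.3136e+8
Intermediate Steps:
t(v) = -v/91 (t(v) = v*(-1/91) = -v/91)
m = -3186 (m = -54*59 = -3186)
(24916 + 12096)*(t(-106/124) - 3549) + m = (24916 + 12096)*(-(-106)/(91*124) - 3549) - 3186 = 37012*(-(-106)/(91*124) - 3549) - 3186 = 37012*(-1/91*(-53/62) - 3549) - 3186 = 37012*(53/5642 - 3549) - 3186 = 37012*(-20023405/5642) - 3186 = -370553132930/2821 - 3186 = -370562120636/2821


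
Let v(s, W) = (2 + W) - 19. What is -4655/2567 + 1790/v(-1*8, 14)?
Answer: -4608895/7701 ≈ -598.48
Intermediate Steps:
v(s, W) = -17 + W
-4655/2567 + 1790/v(-1*8, 14) = -4655/2567 + 1790/(-17 + 14) = -4655*1/2567 + 1790/(-3) = -4655/2567 + 1790*(-⅓) = -4655/2567 - 1790/3 = -4608895/7701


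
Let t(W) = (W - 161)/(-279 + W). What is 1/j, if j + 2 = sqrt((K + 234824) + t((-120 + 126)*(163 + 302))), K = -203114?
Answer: 5022/79616395 + 9*sqrt(2468419609)/79616395 ≈ 0.0056794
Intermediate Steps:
t(W) = (-161 + W)/(-279 + W)
j = -2 + sqrt(2468419609)/279 (j = -2 + sqrt((-203114 + 234824) + (-161 + (-120 + 126)*(163 + 302))/(-279 + (-120 + 126)*(163 + 302))) = -2 + sqrt(31710 + (-161 + 6*465)/(-279 + 6*465)) = -2 + sqrt(31710 + (-161 + 2790)/(-279 + 2790)) = -2 + sqrt(31710 + 2629/2511) = -2 + sqrt(79626439/2511) = -2 + sqrt(2468419609)/279 ≈ 176.08)
1/j = 1/(-2 + sqrt(2468419609)/279)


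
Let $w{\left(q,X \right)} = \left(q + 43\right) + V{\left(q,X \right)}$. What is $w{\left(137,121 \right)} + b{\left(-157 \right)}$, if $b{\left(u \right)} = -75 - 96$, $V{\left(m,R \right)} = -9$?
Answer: $0$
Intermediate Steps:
$b{\left(u \right)} = -171$
$w{\left(q,X \right)} = 34 + q$ ($w{\left(q,X \right)} = \left(q + 43\right) - 9 = \left(43 + q\right) - 9 = 34 + q$)
$w{\left(137,121 \right)} + b{\left(-157 \right)} = \left(34 + 137\right) - 171 = 171 - 171 = 0$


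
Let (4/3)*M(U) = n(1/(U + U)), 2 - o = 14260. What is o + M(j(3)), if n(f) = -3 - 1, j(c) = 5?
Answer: -14261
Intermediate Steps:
o = -14258 (o = 2 - 1*14260 = 2 - 14260 = -14258)
n(f) = -4
M(U) = -3 (M(U) = (¾)*(-4) = -3)
o + M(j(3)) = -14258 - 3 = -14261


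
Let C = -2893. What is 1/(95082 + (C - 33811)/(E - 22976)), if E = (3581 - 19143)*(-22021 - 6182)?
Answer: 219436055/20864418963158 ≈ 1.0517e-5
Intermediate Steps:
E = 438895086 (E = -15562*(-28203) = 438895086)
1/(95082 + (C - 33811)/(E - 22976)) = 1/(95082 + (-2893 - 33811)/(438895086 - 22976)) = 1/(95082 - 36704/438872110) = 1/(95082 - 36704*1/438872110) = 1/(95082 - 18352/219436055) = 1/(20864418963158/219436055) = 219436055/20864418963158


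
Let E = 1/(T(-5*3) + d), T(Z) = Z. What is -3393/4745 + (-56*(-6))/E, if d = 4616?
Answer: 564266379/365 ≈ 1.5459e+6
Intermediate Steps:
E = 1/4601 (E = 1/(-5*3 + 4616) = 1/(-15 + 4616) = 1/4601 ≈ 0.00021734)
-3393/4745 + (-56*(-6))/E = -3393/4745 + (-56*(-6))/(1/4601) = -3393*1/4745 + 336*4601 = -261/365 + 1545936 = 564266379/365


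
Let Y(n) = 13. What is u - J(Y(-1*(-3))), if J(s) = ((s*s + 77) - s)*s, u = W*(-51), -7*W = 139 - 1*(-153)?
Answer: -6311/7 ≈ -901.57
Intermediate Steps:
W = -292/7 (W = -(139 - 1*(-153))/7 = -(139 + 153)/7 = -⅐*292 = -292/7 ≈ -41.714)
u = 14892/7 (u = -292/7*(-51) = 14892/7 ≈ 2127.4)
J(s) = s*(77 + s² - s) (J(s) = ((s² + 77) - s)*s = ((77 + s²) - s)*s = (77 + s² - s)*s = s*(77 + s² - s))
u - J(Y(-1*(-3))) = 14892/7 - 13*(77 + 13² - 1*13) = 14892/7 - 13*(77 + 169 - 13) = 14892/7 - 13*233 = 14892/7 - 1*3029 = 14892/7 - 3029 = -6311/7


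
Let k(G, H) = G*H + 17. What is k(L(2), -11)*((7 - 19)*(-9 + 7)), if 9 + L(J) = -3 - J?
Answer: 4104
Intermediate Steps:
L(J) = -12 - J (L(J) = -9 + (-3 - J) = -12 - J)
k(G, H) = 17 + G*H
k(L(2), -11)*((7 - 19)*(-9 + 7)) = (17 + (-12 - 1*2)*(-11))*((7 - 19)*(-9 + 7)) = (17 + (-12 - 2)*(-11))*(-12*(-2)) = (17 - 14*(-11))*24 = (17 + 154)*24 = 171*24 = 4104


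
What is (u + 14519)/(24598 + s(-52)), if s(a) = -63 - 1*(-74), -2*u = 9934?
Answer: 3184/8203 ≈ 0.38815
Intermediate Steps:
u = -4967 (u = -1/2*9934 = -4967)
s(a) = 11 (s(a) = -63 + 74 = 11)
(u + 14519)/(24598 + s(-52)) = (-4967 + 14519)/(24598 + 11) = 9552/24609 = 9552*(1/24609) = 3184/8203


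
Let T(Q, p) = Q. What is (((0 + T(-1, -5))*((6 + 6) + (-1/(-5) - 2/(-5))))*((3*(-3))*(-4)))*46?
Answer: -104328/5 ≈ -20866.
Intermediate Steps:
(((0 + T(-1, -5))*((6 + 6) + (-1/(-5) - 2/(-5))))*((3*(-3))*(-4)))*46 = (((0 - 1)*((6 + 6) + (-1/(-5) - 2/(-5))))*((3*(-3))*(-4)))*46 = ((-(12 + (-1*(-⅕) - 2*(-⅕))))*(-9*(-4)))*46 = (-(12 + (⅕ + ⅖))*36)*46 = (-(12 + ⅗)*36)*46 = (-1*63/5*36)*46 = -63/5*36*46 = -2268/5*46 = -104328/5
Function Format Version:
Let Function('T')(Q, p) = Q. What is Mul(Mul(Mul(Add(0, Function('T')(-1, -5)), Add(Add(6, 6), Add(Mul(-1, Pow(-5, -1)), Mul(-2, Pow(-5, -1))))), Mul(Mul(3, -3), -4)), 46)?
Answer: Rational(-104328, 5) ≈ -20866.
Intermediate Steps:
Mul(Mul(Mul(Add(0, Function('T')(-1, -5)), Add(Add(6, 6), Add(Mul(-1, Pow(-5, -1)), Mul(-2, Pow(-5, -1))))), Mul(Mul(3, -3), -4)), 46) = Mul(Mul(Mul(Add(0, -1), Add(Add(6, 6), Add(Mul(-1, Pow(-5, -1)), Mul(-2, Pow(-5, -1))))), Mul(Mul(3, -3), -4)), 46) = Mul(Mul(Mul(-1, Add(12, Add(Mul(-1, Rational(-1, 5)), Mul(-2, Rational(-1, 5))))), Mul(-9, -4)), 46) = Mul(Mul(Mul(-1, Add(12, Add(Rational(1, 5), Rational(2, 5)))), 36), 46) = Mul(Mul(Mul(-1, Add(12, Rational(3, 5))), 36), 46) = Mul(Mul(Mul(-1, Rational(63, 5)), 36), 46) = Mul(Mul(Rational(-63, 5), 36), 46) = Mul(Rational(-2268, 5), 46) = Rational(-104328, 5)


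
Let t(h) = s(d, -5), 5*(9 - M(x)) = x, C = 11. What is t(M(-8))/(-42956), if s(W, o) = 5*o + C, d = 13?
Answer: 7/21478 ≈ 0.00032591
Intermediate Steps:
s(W, o) = 11 + 5*o (s(W, o) = 5*o + 11 = 11 + 5*o)
M(x) = 9 - x/5
t(h) = -14 (t(h) = 11 + 5*(-5) = 11 - 25 = -14)
t(M(-8))/(-42956) = -14/(-42956) = -14*(-1/42956) = 7/21478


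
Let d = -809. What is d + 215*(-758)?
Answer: -163779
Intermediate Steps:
d + 215*(-758) = -809 + 215*(-758) = -809 - 162970 = -163779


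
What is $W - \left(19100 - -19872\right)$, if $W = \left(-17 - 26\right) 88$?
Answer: $-42756$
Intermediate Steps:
$W = -3784$ ($W = \left(-43\right) 88 = -3784$)
$W - \left(19100 - -19872\right) = -3784 - \left(19100 - -19872\right) = -3784 - \left(19100 + 19872\right) = -3784 - 38972 = -42756$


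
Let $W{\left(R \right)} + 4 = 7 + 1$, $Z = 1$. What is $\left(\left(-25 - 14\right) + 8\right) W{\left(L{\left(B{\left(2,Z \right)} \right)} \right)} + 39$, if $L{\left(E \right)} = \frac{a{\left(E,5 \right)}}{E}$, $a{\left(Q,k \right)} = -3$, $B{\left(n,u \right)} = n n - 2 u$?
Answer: $-85$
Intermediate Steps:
$B{\left(n,u \right)} = n^{2} - 2 u$
$L{\left(E \right)} = - \frac{3}{E}$
$W{\left(R \right)} = 4$ ($W{\left(R \right)} = -4 + \left(7 + 1\right) = -4 + 8 = 4$)
$\left(\left(-25 - 14\right) + 8\right) W{\left(L{\left(B{\left(2,Z \right)} \right)} \right)} + 39 = \left(\left(-25 - 14\right) + 8\right) 4 + 39 = \left(-39 + 8\right) 4 + 39 = \left(-31\right) 4 + 39 = -124 + 39 = -85$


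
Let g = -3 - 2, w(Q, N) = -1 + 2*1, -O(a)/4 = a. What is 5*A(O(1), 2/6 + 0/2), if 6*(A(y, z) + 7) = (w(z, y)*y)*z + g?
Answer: -725/18 ≈ -40.278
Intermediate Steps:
O(a) = -4*a
w(Q, N) = 1 (w(Q, N) = -1 + 2 = 1)
g = -5
A(y, z) = -47/6 + y*z/6 (A(y, z) = -7 + ((1*y)*z - 5)/6 = -7 + (y*z - 5)/6 = -7 + (-5 + y*z)/6 = -7 + (-5/6 + y*z/6) = -47/6 + y*z/6)
5*A(O(1), 2/6 + 0/2) = 5*(-47/6 + (-4*1)*(2/6 + 0/2)/6) = 5*(-47/6 + (1/6)*(-4)*(2*(1/6) + 0*(1/2))) = 5*(-47/6 + (1/6)*(-4)*(1/3 + 0)) = 5*(-47/6 + (1/6)*(-4)*(1/3)) = 5*(-47/6 - 2/9) = 5*(-145/18) = -725/18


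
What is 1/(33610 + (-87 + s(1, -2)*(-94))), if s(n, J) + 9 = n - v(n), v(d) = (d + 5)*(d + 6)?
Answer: 1/38223 ≈ 2.6162e-5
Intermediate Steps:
v(d) = (5 + d)*(6 + d)
s(n, J) = -39 - n² - 10*n (s(n, J) = -9 + (n - (30 + n² + 11*n)) = -9 + (n + (-30 - n² - 11*n)) = -9 + (-30 - n² - 10*n) = -39 - n² - 10*n)
1/(33610 + (-87 + s(1, -2)*(-94))) = 1/(33610 + (-87 + (-39 - 1*1² - 10*1)*(-94))) = 1/(33610 + (-87 + (-39 - 1*1 - 10)*(-94))) = 1/(33610 + (-87 + (-39 - 1 - 10)*(-94))) = 1/(33610 + (-87 - 50*(-94))) = 1/(33610 + (-87 + 4700)) = 1/(33610 + 4613) = 1/38223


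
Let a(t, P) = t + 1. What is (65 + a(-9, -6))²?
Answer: 3249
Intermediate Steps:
a(t, P) = 1 + t
(65 + a(-9, -6))² = (65 + (1 - 9))² = (65 - 8)² = 57² = 3249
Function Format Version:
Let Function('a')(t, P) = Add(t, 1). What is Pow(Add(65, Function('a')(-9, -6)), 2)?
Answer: 3249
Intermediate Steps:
Function('a')(t, P) = Add(1, t)
Pow(Add(65, Function('a')(-9, -6)), 2) = Pow(Add(65, Add(1, -9)), 2) = Pow(Add(65, -8), 2) = Pow(57, 2) = 3249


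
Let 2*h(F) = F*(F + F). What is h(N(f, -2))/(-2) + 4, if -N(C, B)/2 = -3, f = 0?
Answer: -14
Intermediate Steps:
N(C, B) = 6 (N(C, B) = -2*(-3) = 6)
h(F) = F² (h(F) = (F*(F + F))/2 = (F*(2*F))/2 = (2*F²)/2 = F²)
h(N(f, -2))/(-2) + 4 = 6²/(-2) + 4 = 36*(-½) + 4 = -18 + 4 = -14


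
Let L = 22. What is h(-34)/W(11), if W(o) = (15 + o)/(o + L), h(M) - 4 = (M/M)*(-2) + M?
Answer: -528/13 ≈ -40.615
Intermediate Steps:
h(M) = 2 + M (h(M) = 4 + ((M/M)*(-2) + M) = 4 + (1*(-2) + M) = 4 + (-2 + M) = 2 + M)
W(o) = (15 + o)/(22 + o) (W(o) = (15 + o)/(o + 22) = (15 + o)/(22 + o))
h(-34)/W(11) = (2 - 34)/(((15 + 11)/(22 + 11))) = -32/(26/33) = -32/((1/33)*26) = -32/26/33 = -32*33/26 = -528/13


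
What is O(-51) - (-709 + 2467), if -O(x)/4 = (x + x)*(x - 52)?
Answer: -43782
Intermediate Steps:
O(x) = -8*x*(-52 + x) (O(x) = -4*(x + x)*(x - 52) = -4*2*x*(-52 + x) = -8*x*(-52 + x))
O(-51) - (-709 + 2467) = 8*(-51)*(52 - 1*(-51)) - (-709 + 2467) = 8*(-51)*(52 + 51) - 1*1758 = 8*(-51)*103 - 1758 = -42024 - 1758 = -43782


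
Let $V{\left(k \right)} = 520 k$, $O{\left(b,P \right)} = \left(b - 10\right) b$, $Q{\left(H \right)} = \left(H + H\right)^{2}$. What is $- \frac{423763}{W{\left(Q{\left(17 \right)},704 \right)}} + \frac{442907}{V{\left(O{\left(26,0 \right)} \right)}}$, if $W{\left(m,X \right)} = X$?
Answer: $- \frac{1427446963}{2379520} \approx -599.89$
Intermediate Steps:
$Q{\left(H \right)} = 4 H^{2}$ ($Q{\left(H \right)} = \left(2 H\right)^{2} = 4 H^{2}$)
$O{\left(b,P \right)} = b \left(-10 + b\right)$ ($O{\left(b,P \right)} = \left(-10 + b\right) b = b \left(-10 + b\right)$)
$- \frac{423763}{W{\left(Q{\left(17 \right)},704 \right)}} + \frac{442907}{V{\left(O{\left(26,0 \right)} \right)}} = - \frac{423763}{704} + \frac{442907}{520 \cdot 26 \left(-10 + 26\right)} = \left(-423763\right) \frac{1}{704} + \frac{442907}{520 \cdot 26 \cdot 16} = - \frac{423763}{704} + \frac{442907}{520 \cdot 416} = - \frac{423763}{704} + \frac{442907}{216320} = - \frac{1427446963}{2379520}$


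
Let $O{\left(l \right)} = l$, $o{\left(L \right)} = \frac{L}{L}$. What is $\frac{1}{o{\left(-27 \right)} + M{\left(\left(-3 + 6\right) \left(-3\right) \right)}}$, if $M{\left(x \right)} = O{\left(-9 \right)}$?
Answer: $- \frac{1}{8} \approx -0.125$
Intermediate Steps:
$o{\left(L \right)} = 1$
$M{\left(x \right)} = -9$
$\frac{1}{o{\left(-27 \right)} + M{\left(\left(-3 + 6\right) \left(-3\right) \right)}} = \frac{1}{1 - 9} = \frac{1}{-8} = - \frac{1}{8}$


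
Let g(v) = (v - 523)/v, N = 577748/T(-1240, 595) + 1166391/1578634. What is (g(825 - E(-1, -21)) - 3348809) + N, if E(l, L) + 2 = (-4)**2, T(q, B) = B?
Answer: -134223933911152857/40092733870 ≈ -3.3478e+6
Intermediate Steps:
E(l, L) = 14 (E(l, L) = -2 + (-4)**2 = -2 + 16 = 14)
N = 48039296783/49436170 (N = 577748/595 + 1166391/1578634 = 577748*(1/595) + 1166391*(1/1578634) = 577748/595 + 61389/83086 = 48039296783/49436170 ≈ 971.74)
g(v) = (-523 + v)/v
(g(825 - E(-1, -21)) - 3348809) + N = ((-523 + (825 - 1*14))/(825 - 1*14) - 3348809) + 48039296783/49436170 = ((-523 + (825 - 14))/(825 - 14) - 3348809) + 48039296783/49436170 = ((-523 + 811)/811 - 3348809) + 48039296783/49436170 = ((1/811)*288 - 3348809) + 48039296783/49436170 = (288/811 - 3348809) + 48039296783/49436170 = -2715883811/811 + 48039296783/49436170 = -134223933911152857/40092733870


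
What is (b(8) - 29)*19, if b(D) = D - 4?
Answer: -475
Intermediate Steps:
b(D) = -4 + D
(b(8) - 29)*19 = ((-4 + 8) - 29)*19 = (4 - 29)*19 = -25*19 = -475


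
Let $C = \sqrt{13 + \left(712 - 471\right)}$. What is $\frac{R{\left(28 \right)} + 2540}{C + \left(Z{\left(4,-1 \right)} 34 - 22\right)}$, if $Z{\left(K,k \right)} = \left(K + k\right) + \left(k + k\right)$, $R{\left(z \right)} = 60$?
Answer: $- \frac{3120}{11} + \frac{260 \sqrt{254}}{11} \approx 93.065$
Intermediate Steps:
$Z{\left(K,k \right)} = K + 3 k$ ($Z{\left(K,k \right)} = \left(K + k\right) + 2 k = K + 3 k$)
$C = \sqrt{254}$ ($C = \sqrt{13 + \left(712 - 471\right)} = \sqrt{13 + 241} = \sqrt{254} \approx 15.937$)
$\frac{R{\left(28 \right)} + 2540}{C + \left(Z{\left(4,-1 \right)} 34 - 22\right)} = \frac{60 + 2540}{\sqrt{254} - \left(22 - \left(4 + 3 \left(-1\right)\right) 34\right)} = \frac{2600}{\sqrt{254} - \left(22 - \left(4 - 3\right) 34\right)} = \frac{2600}{\sqrt{254} + \left(1 \cdot 34 - 22\right)} = \frac{2600}{\sqrt{254} + \left(34 - 22\right)} = \frac{2600}{\sqrt{254} + 12} = \frac{2600}{12 + \sqrt{254}}$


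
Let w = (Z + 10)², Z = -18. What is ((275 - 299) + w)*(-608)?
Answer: -24320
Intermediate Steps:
w = 64 (w = (-18 + 10)² = (-8)² = 64)
((275 - 299) + w)*(-608) = ((275 - 299) + 64)*(-608) = (-24 + 64)*(-608) = 40*(-608) = -24320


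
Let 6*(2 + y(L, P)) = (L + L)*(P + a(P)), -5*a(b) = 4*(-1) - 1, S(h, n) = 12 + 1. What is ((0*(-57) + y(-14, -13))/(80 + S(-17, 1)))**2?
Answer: 324/961 ≈ 0.33715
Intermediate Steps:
S(h, n) = 13
a(b) = 1 (a(b) = -(4*(-1) - 1)/5 = -(-4 - 1)/5 = -1/5*(-5) = 1)
y(L, P) = -2 + L*(1 + P)/3 (y(L, P) = -2 + ((L + L)*(P + 1))/6 = -2 + ((2*L)*(1 + P))/6 = -2 + (2*L*(1 + P))/6 = -2 + L*(1 + P)/3)
((0*(-57) + y(-14, -13))/(80 + S(-17, 1)))**2 = ((0*(-57) + (-2 + (1/3)*(-14) + (1/3)*(-14)*(-13)))/(80 + 13))**2 = ((0 + (-2 - 14/3 + 182/3))/93)**2 = ((0 + 54)*(1/93))**2 = (54*(1/93))**2 = (18/31)**2 = 324/961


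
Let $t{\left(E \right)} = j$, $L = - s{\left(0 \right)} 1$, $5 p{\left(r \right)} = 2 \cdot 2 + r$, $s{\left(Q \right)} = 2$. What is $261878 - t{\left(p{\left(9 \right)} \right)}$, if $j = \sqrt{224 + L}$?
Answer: $261878 - \sqrt{222} \approx 2.6186 \cdot 10^{5}$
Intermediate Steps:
$p{\left(r \right)} = \frac{4}{5} + \frac{r}{5}$ ($p{\left(r \right)} = \frac{2 \cdot 2 + r}{5} = \frac{4 + r}{5} = \frac{4}{5} + \frac{r}{5}$)
$L = -2$ ($L = \left(-1\right) 2 \cdot 1 = \left(-2\right) 1 = -2$)
$j = \sqrt{222}$ ($j = \sqrt{224 - 2} = \sqrt{222} \approx 14.9$)
$t{\left(E \right)} = \sqrt{222}$
$261878 - t{\left(p{\left(9 \right)} \right)} = 261878 - \sqrt{222}$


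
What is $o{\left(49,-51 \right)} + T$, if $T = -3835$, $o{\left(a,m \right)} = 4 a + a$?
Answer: $-3590$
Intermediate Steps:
$o{\left(a,m \right)} = 5 a$
$o{\left(49,-51 \right)} + T = 5 \cdot 49 - 3835 = 245 - 3835 = -3590$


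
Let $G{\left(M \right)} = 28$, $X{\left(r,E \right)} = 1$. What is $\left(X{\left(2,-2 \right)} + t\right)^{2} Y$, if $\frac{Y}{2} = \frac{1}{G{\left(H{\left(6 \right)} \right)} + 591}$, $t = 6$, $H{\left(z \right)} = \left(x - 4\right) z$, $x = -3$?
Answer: $\frac{98}{619} \approx 0.15832$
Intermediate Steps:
$H{\left(z \right)} = - 7 z$ ($H{\left(z \right)} = \left(-3 - 4\right) z = - 7 z$)
$Y = \frac{2}{619}$ ($Y = \frac{2}{28 + 591} = \frac{2}{619} \approx 0.003231$)
$\left(X{\left(2,-2 \right)} + t\right)^{2} Y = \left(1 + 6\right)^{2} \cdot \frac{2}{619} = 7^{2} \cdot \frac{2}{619} = 49 \cdot \frac{2}{619} = \frac{98}{619}$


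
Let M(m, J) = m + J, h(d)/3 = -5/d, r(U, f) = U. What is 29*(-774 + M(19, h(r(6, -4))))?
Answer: -43935/2 ≈ -21968.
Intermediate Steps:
h(d) = -15/d (h(d) = 3*(-5/d) = -15/d)
M(m, J) = J + m
29*(-774 + M(19, h(r(6, -4)))) = 29*(-774 + (-15/6 + 19)) = 29*(-774 + (-15*⅙ + 19)) = 29*(-774 + (-5/2 + 19)) = 29*(-774 + 33/2) = 29*(-1515/2) = -43935/2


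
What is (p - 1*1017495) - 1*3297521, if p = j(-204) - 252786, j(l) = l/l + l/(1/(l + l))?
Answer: -4484569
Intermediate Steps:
j(l) = 1 + 2*l**2 (j(l) = 1 + l/(1/(2*l)) = 1 + l/((1/(2*l))) = 1 + l*(2*l) = 1 + 2*l**2)
p = -169553 (p = (1 + 2*(-204)**2) - 252786 = (1 + 2*41616) - 252786 = (1 + 83232) - 252786 = 83233 - 252786 = -169553)
(p - 1*1017495) - 1*3297521 = (-169553 - 1*1017495) - 1*3297521 = (-169553 - 1017495) - 3297521 = -1187048 - 3297521 = -4484569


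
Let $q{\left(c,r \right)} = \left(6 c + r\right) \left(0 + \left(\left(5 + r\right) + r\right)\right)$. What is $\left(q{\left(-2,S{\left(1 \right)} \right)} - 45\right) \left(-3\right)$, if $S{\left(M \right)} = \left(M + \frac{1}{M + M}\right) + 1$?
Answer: $420$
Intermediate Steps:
$S{\left(M \right)} = 1 + M + \frac{1}{2 M}$ ($S{\left(M \right)} = \left(M + \frac{1}{2 M}\right) + 1 = 1 + M + \frac{1}{2 M}$)
$q{\left(c,r \right)} = \left(5 + 2 r\right) \left(r + 6 c\right)$ ($q{\left(c,r \right)} = \left(r + 6 c\right) \left(0 + \left(5 + 2 r\right)\right) = \left(r + 6 c\right) \left(5 + 2 r\right) = \left(5 + 2 r\right) \left(r + 6 c\right)$)
$\left(q{\left(-2,S{\left(1 \right)} \right)} - 45\right) \left(-3\right) = \left(\left(2 \left(1 + 1 + \frac{1}{2 \cdot 1}\right)^{2} + 5 \left(1 + 1 + \frac{1}{2 \cdot 1}\right) + 30 \left(-2\right) + 12 \left(-2\right) \left(1 + 1 + \frac{1}{2 \cdot 1}\right)\right) - 45\right) \left(-3\right) = \left(\left(2 \left(1 + 1 + \frac{1}{2} \cdot 1\right)^{2} + 5 \left(1 + 1 + \frac{1}{2} \cdot 1\right) - 60 + 12 \left(-2\right) \left(1 + 1 + \frac{1}{2} \cdot 1\right)\right) - 45\right) \left(-3\right) = \left(\left(2 \left(1 + 1 + \frac{1}{2}\right)^{2} + 5 \left(1 + 1 + \frac{1}{2}\right) - 60 + 12 \left(-2\right) \left(1 + 1 + \frac{1}{2}\right)\right) - 45\right) \left(-3\right) = \left(\left(2 \left(\frac{5}{2}\right)^{2} + 5 \cdot \frac{5}{2} - 60 + 12 \left(-2\right) \frac{5}{2}\right) - 45\right) \left(-3\right) = \left(\left(2 \cdot \frac{25}{4} + \frac{25}{2} - 60 - 60\right) - 45\right) \left(-3\right) = \left(\left(\frac{25}{2} + \frac{25}{2} - 60 - 60\right) - 45\right) \left(-3\right) = \left(-95 - 45\right) \left(-3\right) = \left(-140\right) \left(-3\right) = 420$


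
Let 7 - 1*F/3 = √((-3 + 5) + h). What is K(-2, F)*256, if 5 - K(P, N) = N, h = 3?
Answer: -4096 + 768*√5 ≈ -2378.7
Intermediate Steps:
F = 21 - 3*√5 (F = 21 - 3*√((-3 + 5) + 3) = 21 - 3*√(2 + 3) = 21 - 3*√5 ≈ 14.292)
K(P, N) = 5 - N
K(-2, F)*256 = (5 - (21 - 3*√5))*256 = (5 + (-21 + 3*√5))*256 = (-16 + 3*√5)*256 = -4096 + 768*√5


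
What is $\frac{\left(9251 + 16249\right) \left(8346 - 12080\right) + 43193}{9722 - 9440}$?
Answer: $- \frac{95173807}{282} \approx -3.375 \cdot 10^{5}$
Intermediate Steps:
$\frac{\left(9251 + 16249\right) \left(8346 - 12080\right) + 43193}{9722 - 9440} = \frac{25500 \left(-3734\right) + 43193}{282} = \left(-95217000 + 43193\right) \frac{1}{282} = \left(-95173807\right) \frac{1}{282} = - \frac{95173807}{282}$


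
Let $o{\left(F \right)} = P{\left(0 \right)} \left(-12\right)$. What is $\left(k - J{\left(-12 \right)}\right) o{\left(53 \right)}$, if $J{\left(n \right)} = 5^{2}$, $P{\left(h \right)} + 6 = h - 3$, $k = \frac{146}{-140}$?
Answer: $- \frac{98442}{35} \approx -2812.6$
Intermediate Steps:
$k = - \frac{73}{70}$ ($k = 146 \left(- \frac{1}{140}\right) = - \frac{73}{70} \approx -1.0429$)
$P{\left(h \right)} = -9 + h$ ($P{\left(h \right)} = -6 + \left(h - 3\right) = -6 + \left(-3 + h\right) = -9 + h$)
$J{\left(n \right)} = 25$
$o{\left(F \right)} = 108$ ($o{\left(F \right)} = \left(-9 + 0\right) \left(-12\right) = \left(-9\right) \left(-12\right) = 108$)
$\left(k - J{\left(-12 \right)}\right) o{\left(53 \right)} = \left(- \frac{73}{70} - 25\right) 108 = \left(- \frac{1823}{70}\right) 108 = - \frac{98442}{35}$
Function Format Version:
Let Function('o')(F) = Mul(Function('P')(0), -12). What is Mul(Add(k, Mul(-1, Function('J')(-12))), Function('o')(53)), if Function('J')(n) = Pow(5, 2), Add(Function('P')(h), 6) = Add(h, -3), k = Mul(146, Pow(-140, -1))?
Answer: Rational(-98442, 35) ≈ -2812.6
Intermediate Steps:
k = Rational(-73, 70) (k = Mul(146, Rational(-1, 140)) = Rational(-73, 70) ≈ -1.0429)
Function('P')(h) = Add(-9, h) (Function('P')(h) = Add(-6, Add(h, -3)) = Add(-6, Add(-3, h)) = Add(-9, h))
Function('J')(n) = 25
Function('o')(F) = 108 (Function('o')(F) = Mul(Add(-9, 0), -12) = Mul(-9, -12) = 108)
Mul(Add(k, Mul(-1, Function('J')(-12))), Function('o')(53)) = Mul(Add(Rational(-73, 70), Mul(-1, 25)), 108) = Mul(Add(Rational(-73, 70), -25), 108) = Mul(Rational(-1823, 70), 108) = Rational(-98442, 35)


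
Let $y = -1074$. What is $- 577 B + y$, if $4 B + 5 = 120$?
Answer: $- \frac{70651}{4} \approx -17663.0$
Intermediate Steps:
$B = \frac{115}{4}$ ($B = - \frac{5}{4} + \frac{1}{4} \cdot 120 = - \frac{5}{4} + 30 = \frac{115}{4} \approx 28.75$)
$- 577 B + y = \left(-577\right) \frac{115}{4} - 1074 = - \frac{66355}{4} - 1074 = - \frac{70651}{4}$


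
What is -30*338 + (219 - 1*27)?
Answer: -9948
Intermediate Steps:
-30*338 + (219 - 1*27) = -10140 + (219 - 27) = -10140 + 192 = -9948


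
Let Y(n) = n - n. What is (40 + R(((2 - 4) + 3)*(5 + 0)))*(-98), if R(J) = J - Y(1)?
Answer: -4410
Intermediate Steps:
Y(n) = 0
R(J) = J (R(J) = J - 1*0 = J + 0 = J)
(40 + R(((2 - 4) + 3)*(5 + 0)))*(-98) = (40 + ((2 - 4) + 3)*(5 + 0))*(-98) = (40 + (-2 + 3)*5)*(-98) = (40 + 1*5)*(-98) = (40 + 5)*(-98) = 45*(-98) = -4410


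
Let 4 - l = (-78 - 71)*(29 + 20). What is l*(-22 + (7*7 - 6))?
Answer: 153405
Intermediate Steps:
l = 7305 (l = 4 - (-78 - 71)*(29 + 20) = 4 - (-149)*49 = 4 - 1*(-7301) = 4 + 7301 = 7305)
l*(-22 + (7*7 - 6)) = 7305*(-22 + (7*7 - 6)) = 7305*(-22 + (49 - 6)) = 7305*(-22 + 43) = 7305*21 = 153405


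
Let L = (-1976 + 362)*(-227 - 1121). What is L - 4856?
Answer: 2170816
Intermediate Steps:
L = 2175672 (L = -1614*(-1348) = 2175672)
L - 4856 = 2175672 - 4856 = 2170816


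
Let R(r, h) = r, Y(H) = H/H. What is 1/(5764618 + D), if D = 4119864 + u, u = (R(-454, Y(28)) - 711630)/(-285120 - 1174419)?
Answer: 1459539/14426787685882 ≈ 1.0117e-7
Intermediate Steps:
Y(H) = 1
u = 712084/1459539 (u = (-454 - 711630)/(-285120 - 1174419) = -712084/(-1459539) = -712084*(-1/1459539) = 712084/1459539 ≈ 0.48788)
D = 6013102894780/1459539 (D = 4119864 + 712084/1459539 = 6013102894780/1459539 ≈ 4.1199e+6)
1/(5764618 + D) = 1/(5764618 + 6013102894780/1459539) = 1/(14426787685882/1459539) = 1459539/14426787685882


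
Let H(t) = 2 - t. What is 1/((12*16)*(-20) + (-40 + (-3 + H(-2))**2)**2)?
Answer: -1/2319 ≈ -0.00043122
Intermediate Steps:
1/((12*16)*(-20) + (-40 + (-3 + H(-2))**2)**2) = 1/((12*16)*(-20) + (-40 + (-3 + (2 - 1*(-2)))**2)**2) = 1/(192*(-20) + (-40 + (-3 + (2 + 2))**2)**2) = 1/(-3840 + (-40 + (-3 + 4)**2)**2) = 1/(-3840 + (-40 + 1**2)**2) = 1/(-3840 + (-40 + 1)**2) = 1/(-3840 + (-39)**2) = 1/(-3840 + 1521) = 1/(-2319) = -1/2319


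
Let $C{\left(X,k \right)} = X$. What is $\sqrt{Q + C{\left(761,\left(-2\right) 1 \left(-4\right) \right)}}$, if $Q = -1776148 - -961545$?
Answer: $i \sqrt{813842} \approx 902.13 i$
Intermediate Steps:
$Q = -814603$ ($Q = -1776148 + 961545 = -814603$)
$\sqrt{Q + C{\left(761,\left(-2\right) 1 \left(-4\right) \right)}} = \sqrt{-814603 + 761} = \sqrt{-813842} = i \sqrt{813842}$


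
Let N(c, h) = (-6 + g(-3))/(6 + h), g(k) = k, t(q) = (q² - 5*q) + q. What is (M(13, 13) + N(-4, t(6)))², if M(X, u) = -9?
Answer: 361/4 ≈ 90.250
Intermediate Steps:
t(q) = q² - 4*q
N(c, h) = -9/(6 + h) (N(c, h) = (-6 - 3)/(6 + h) = -9/(6 + h))
(M(13, 13) + N(-4, t(6)))² = (-9 - 9/(6 + 6*(-4 + 6)))² = (-9 - 9/(6 + 6*2))² = (-9 - 9/(6 + 12))² = (-9 - 9/18)² = (-9 - 9*1/18)² = (-9 - ½)² = (-19/2)² = 361/4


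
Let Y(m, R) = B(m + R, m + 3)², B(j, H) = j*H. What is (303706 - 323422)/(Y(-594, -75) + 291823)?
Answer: -4929/39081211366 ≈ -1.2612e-7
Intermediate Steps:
B(j, H) = H*j
Y(m, R) = (3 + m)²*(R + m)² (Y(m, R) = ((m + 3)*(m + R))² = ((3 + m)*(R + m))² = (3 + m)²*(R + m)²)
(303706 - 323422)/(Y(-594, -75) + 291823) = (303706 - 323422)/((3 - 594)²*(-75 - 594)² + 291823) = -19716/((-591)²*(-669)² + 291823) = -19716/(349281*447561 + 291823) = -19716/(156324553641 + 291823) = -19716/156324845464 = -19716*1/156324845464 = -4929/39081211366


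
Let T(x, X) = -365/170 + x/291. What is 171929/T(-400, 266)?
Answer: -1701065526/34843 ≈ -48821.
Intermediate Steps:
T(x, X) = -73/34 + x/291 (T(x, X) = -365*1/170 + x*(1/291) = -73/34 + x/291)
171929/T(-400, 266) = 171929/(-73/34 + (1/291)*(-400)) = 171929/(-73/34 - 400/291) = 171929/(-34843/9894) = 171929*(-9894/34843) = -1701065526/34843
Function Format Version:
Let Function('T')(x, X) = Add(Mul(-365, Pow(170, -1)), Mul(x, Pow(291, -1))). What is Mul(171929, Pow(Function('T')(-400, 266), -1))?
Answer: Rational(-1701065526, 34843) ≈ -48821.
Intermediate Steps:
Function('T')(x, X) = Add(Rational(-73, 34), Mul(Rational(1, 291), x)) (Function('T')(x, X) = Add(Mul(-365, Rational(1, 170)), Mul(x, Rational(1, 291))) = Add(Rational(-73, 34), Mul(Rational(1, 291), x)))
Mul(171929, Pow(Function('T')(-400, 266), -1)) = Mul(171929, Pow(Add(Rational(-73, 34), Mul(Rational(1, 291), -400)), -1)) = Mul(171929, Pow(Add(Rational(-73, 34), Rational(-400, 291)), -1)) = Mul(171929, Pow(Rational(-34843, 9894), -1)) = Mul(171929, Rational(-9894, 34843)) = Rational(-1701065526, 34843)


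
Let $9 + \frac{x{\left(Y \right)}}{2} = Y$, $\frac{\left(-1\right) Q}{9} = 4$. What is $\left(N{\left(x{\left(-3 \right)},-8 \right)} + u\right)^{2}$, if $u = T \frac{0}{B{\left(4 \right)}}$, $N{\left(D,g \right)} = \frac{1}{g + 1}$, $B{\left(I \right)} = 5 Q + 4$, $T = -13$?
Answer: $\frac{1}{49} \approx 0.020408$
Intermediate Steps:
$Q = -36$ ($Q = \left(-9\right) 4 = -36$)
$x{\left(Y \right)} = -18 + 2 Y$
$B{\left(I \right)} = -176$ ($B{\left(I \right)} = 5 \left(-36\right) + 4 = -180 + 4 = -176$)
$N{\left(D,g \right)} = \frac{1}{1 + g}$
$u = 0$ ($u = - 13 \frac{0}{-176} = - 13 \cdot 0 \left(- \frac{1}{176}\right) = \left(-13\right) 0 = 0$)
$\left(N{\left(x{\left(-3 \right)},-8 \right)} + u\right)^{2} = \left(\frac{1}{1 - 8} + 0\right)^{2} = \left(\frac{1}{-7} + 0\right)^{2} = \left(- \frac{1}{7} + 0\right)^{2} = \left(- \frac{1}{7}\right)^{2} = \frac{1}{49}$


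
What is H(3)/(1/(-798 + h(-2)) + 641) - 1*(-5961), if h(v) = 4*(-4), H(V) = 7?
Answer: 444327793/74539 ≈ 5961.0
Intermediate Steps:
h(v) = -16
H(3)/(1/(-798 + h(-2)) + 641) - 1*(-5961) = 7/(1/(-798 - 16) + 641) - 1*(-5961) = 7/(1/(-814) + 641) + 5961 = 7/(-1/814 + 641) + 5961 = 7/(521773/814) + 5961 = 7*(814/521773) + 5961 = 814/74539 + 5961 = 444327793/74539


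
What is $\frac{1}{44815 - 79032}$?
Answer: $- \frac{1}{34217} \approx -2.9225 \cdot 10^{-5}$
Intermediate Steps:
$\frac{1}{44815 - 79032} = \frac{1}{-34217} = - \frac{1}{34217}$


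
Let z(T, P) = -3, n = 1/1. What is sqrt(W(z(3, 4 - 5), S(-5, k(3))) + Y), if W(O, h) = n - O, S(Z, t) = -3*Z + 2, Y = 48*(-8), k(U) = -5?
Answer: 2*I*sqrt(95) ≈ 19.494*I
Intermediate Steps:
n = 1
Y = -384
S(Z, t) = 2 - 3*Z
W(O, h) = 1 - O
sqrt(W(z(3, 4 - 5), S(-5, k(3))) + Y) = sqrt((1 - 1*(-3)) - 384) = sqrt((1 + 3) - 384) = sqrt(4 - 384) = sqrt(-380) = 2*I*sqrt(95)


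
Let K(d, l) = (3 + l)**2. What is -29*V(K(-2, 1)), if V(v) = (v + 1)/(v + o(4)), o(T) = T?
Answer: -493/20 ≈ -24.650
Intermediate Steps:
V(v) = (1 + v)/(4 + v) (V(v) = (v + 1)/(v + 4) = (1 + v)/(4 + v))
-29*V(K(-2, 1)) = -29*(1 + (3 + 1)**2)/(4 + (3 + 1)**2) = -29*(1 + 4**2)/(4 + 4**2) = -29*(1 + 16)/(4 + 16) = -29*17/20 = -493/20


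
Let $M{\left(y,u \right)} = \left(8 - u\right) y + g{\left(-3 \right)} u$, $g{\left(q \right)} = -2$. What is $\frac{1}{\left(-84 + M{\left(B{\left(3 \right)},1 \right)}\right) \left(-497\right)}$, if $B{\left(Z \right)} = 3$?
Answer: $\frac{1}{32305} \approx 3.0955 \cdot 10^{-5}$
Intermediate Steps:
$M{\left(y,u \right)} = - 2 u + y \left(8 - u\right)$ ($M{\left(y,u \right)} = \left(8 - u\right) y - 2 u = y \left(8 - u\right) - 2 u = - 2 u + y \left(8 - u\right)$)
$\frac{1}{\left(-84 + M{\left(B{\left(3 \right)},1 \right)}\right) \left(-497\right)} = \frac{1}{\left(-84 - \left(-22 + 3\right)\right) \left(-497\right)} = \frac{1}{\left(-84 - -19\right) \left(-497\right)} = \frac{1}{\left(-84 + 19\right) \left(-497\right)} = \frac{1}{\left(-65\right) \left(-497\right)} = \frac{1}{32305}$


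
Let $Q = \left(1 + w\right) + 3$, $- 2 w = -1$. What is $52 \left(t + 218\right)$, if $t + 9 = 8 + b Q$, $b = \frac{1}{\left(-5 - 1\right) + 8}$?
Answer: $11401$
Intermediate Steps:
$w = \frac{1}{2}$ ($w = \left(- \frac{1}{2}\right) \left(-1\right) = \frac{1}{2} \approx 0.5$)
$b = \frac{1}{2}$ ($b = \frac{1}{\left(-5 - 1\right) + 8} = \frac{1}{-6 + 8} = \frac{1}{2} \approx 0.5$)
$Q = \frac{9}{2}$ ($Q = \left(1 + \frac{1}{2}\right) + 3 = \frac{3}{2} + 3 = \frac{9}{2} \approx 4.5$)
$t = \frac{5}{4}$ ($t = -9 + \left(8 + \frac{1}{2} \cdot \frac{9}{2}\right) = -9 + \left(8 + \frac{9}{4}\right) = -9 + \frac{41}{4} = \frac{5}{4} \approx 1.25$)
$52 \left(t + 218\right) = 52 \left(\frac{5}{4} + 218\right) = 52 \cdot \frac{877}{4} = 11401$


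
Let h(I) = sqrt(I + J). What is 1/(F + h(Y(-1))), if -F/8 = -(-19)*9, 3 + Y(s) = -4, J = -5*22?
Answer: -152/207949 - I*sqrt(13)/623847 ≈ -0.00073095 - 5.7795e-6*I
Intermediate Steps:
J = -110
Y(s) = -7 (Y(s) = -3 - 4 = -7)
h(I) = sqrt(-110 + I) (h(I) = sqrt(I - 110) = sqrt(-110 + I))
F = -1368 (F = -(-152)*(-1*9) = -(-152)*(-9) = -8*171 = -1368)
1/(F + h(Y(-1))) = 1/(-1368 + sqrt(-110 - 7)) = 1/(-1368 + sqrt(-117)) = 1/(-1368 + 3*I*sqrt(13))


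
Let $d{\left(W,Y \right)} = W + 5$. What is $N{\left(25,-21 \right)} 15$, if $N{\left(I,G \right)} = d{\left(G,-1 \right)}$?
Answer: $-240$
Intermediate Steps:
$d{\left(W,Y \right)} = 5 + W$
$N{\left(I,G \right)} = 5 + G$
$N{\left(25,-21 \right)} 15 = \left(5 - 21\right) 15 = \left(-16\right) 15 = -240$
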